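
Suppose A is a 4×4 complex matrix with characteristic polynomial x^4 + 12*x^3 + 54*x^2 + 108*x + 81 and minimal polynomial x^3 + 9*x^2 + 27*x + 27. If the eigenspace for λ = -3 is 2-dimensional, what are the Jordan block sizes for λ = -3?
Block sizes for λ = -3: [3, 1]

Step 1 — from the characteristic polynomial, algebraic multiplicity of λ = -3 is 4. From dim ker(A − (-3)·I) = 2, there are exactly 2 Jordan blocks for λ = -3.
Step 2 — from the minimal polynomial, the factor (x + 3)^3 tells us the largest block for λ = -3 has size 3.
Step 3 — with total size 4, 2 blocks, and largest block 3, the block sizes (in nonincreasing order) are [3, 1].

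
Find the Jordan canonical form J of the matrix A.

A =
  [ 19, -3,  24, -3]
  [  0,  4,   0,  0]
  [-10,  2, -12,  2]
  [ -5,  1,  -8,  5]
J_2(4) ⊕ J_1(4) ⊕ J_1(4)

The characteristic polynomial is
  det(x·I − A) = x^4 - 16*x^3 + 96*x^2 - 256*x + 256 = (x - 4)^4

Eigenvalues and multiplicities (the geometric multiplicity of λ is n − rank(A − λI), which equals the number of Jordan blocks for λ):
  λ = 4: algebraic multiplicity = 4, geometric multiplicity = 3

Determining the block sizes for each eigenvalue:
  λ = 4: 3 blocks summing to 4 forces exactly one block of size 2 and the rest size 1 → block sizes [2, 1, 1]

Assembling the blocks gives a Jordan form
J =
  [4, 1, 0, 0]
  [0, 4, 0, 0]
  [0, 0, 4, 0]
  [0, 0, 0, 4]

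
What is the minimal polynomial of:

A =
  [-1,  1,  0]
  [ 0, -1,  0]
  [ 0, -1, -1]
x^2 + 2*x + 1

The characteristic polynomial is χ_A(x) = (x + 1)^3, so the eigenvalues are known. The minimal polynomial is
  m_A(x) = Π_λ (x − λ)^{k_λ}
where k_λ is the size of the *largest* Jordan block for λ (equivalently, the smallest k with (A − λI)^k v = 0 for every generalised eigenvector v of λ).

  λ = -1: largest Jordan block has size 2, contributing (x + 1)^2

So m_A(x) = (x + 1)^2 = x^2 + 2*x + 1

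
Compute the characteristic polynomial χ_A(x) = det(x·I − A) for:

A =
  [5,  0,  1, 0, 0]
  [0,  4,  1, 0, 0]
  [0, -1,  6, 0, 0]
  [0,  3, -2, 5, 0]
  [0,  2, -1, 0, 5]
x^5 - 25*x^4 + 250*x^3 - 1250*x^2 + 3125*x - 3125

Expanding det(x·I − A) (e.g. by cofactor expansion or by noting that A is similar to its Jordan form J, which has the same characteristic polynomial as A) gives
  χ_A(x) = x^5 - 25*x^4 + 250*x^3 - 1250*x^2 + 3125*x - 3125
which factors as (x - 5)^5. The eigenvalues (with algebraic multiplicities) are λ = 5 with multiplicity 5.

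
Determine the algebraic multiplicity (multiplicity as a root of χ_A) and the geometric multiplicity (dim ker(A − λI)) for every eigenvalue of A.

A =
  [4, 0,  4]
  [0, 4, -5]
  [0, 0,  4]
λ = 4: alg = 3, geom = 2

Step 1 — factor the characteristic polynomial to read off the algebraic multiplicities:
  χ_A(x) = (x - 4)^3

Step 2 — compute geometric multiplicities via the rank-nullity identity g(λ) = n − rank(A − λI):
  rank(A − (4)·I) = 1, so dim ker(A − (4)·I) = n − 1 = 2

Summary:
  λ = 4: algebraic multiplicity = 3, geometric multiplicity = 2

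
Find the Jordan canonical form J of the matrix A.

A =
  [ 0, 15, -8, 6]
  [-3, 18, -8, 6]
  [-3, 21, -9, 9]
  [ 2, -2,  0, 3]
J_2(3) ⊕ J_2(3)

The characteristic polynomial is
  det(x·I − A) = x^4 - 12*x^3 + 54*x^2 - 108*x + 81 = (x - 3)^4

Eigenvalues and multiplicities (the geometric multiplicity of λ is n − rank(A − λI), which equals the number of Jordan blocks for λ):
  λ = 3: algebraic multiplicity = 4, geometric multiplicity = 2

Determining the block sizes for each eigenvalue:
  λ = 3: with am = 4 and gm = 2, the partition is not yet determined (e.g. several partitions of 4 into 2 parts exist). Let N = A − (3)·I. Computing rank(N^1) = 2, rank(N^2) = 0; the number of blocks of size ≥ j is rank(N^{j−1}) − rank(N^j), giving [2, 2]. So we have 2 block(s) of size 2 → block sizes [2, 2]

Assembling the blocks gives a Jordan form
J =
  [3, 1, 0, 0]
  [0, 3, 0, 0]
  [0, 0, 3, 1]
  [0, 0, 0, 3]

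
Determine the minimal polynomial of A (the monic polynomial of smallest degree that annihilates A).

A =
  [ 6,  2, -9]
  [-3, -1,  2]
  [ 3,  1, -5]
x^3

The characteristic polynomial is χ_A(x) = x^3, so the eigenvalues are known. The minimal polynomial is
  m_A(x) = Π_λ (x − λ)^{k_λ}
where k_λ is the size of the *largest* Jordan block for λ (equivalently, the smallest k with (A − λI)^k v = 0 for every generalised eigenvector v of λ).

  λ = 0: largest Jordan block has size 3, contributing (x − 0)^3

So m_A(x) = x^3 = x^3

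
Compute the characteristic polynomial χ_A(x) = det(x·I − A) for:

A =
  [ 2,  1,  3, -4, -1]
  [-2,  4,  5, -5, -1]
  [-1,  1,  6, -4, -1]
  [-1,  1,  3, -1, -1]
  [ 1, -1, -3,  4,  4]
x^5 - 15*x^4 + 90*x^3 - 270*x^2 + 405*x - 243

Expanding det(x·I − A) (e.g. by cofactor expansion or by noting that A is similar to its Jordan form J, which has the same characteristic polynomial as A) gives
  χ_A(x) = x^5 - 15*x^4 + 90*x^3 - 270*x^2 + 405*x - 243
which factors as (x - 3)^5. The eigenvalues (with algebraic multiplicities) are λ = 3 with multiplicity 5.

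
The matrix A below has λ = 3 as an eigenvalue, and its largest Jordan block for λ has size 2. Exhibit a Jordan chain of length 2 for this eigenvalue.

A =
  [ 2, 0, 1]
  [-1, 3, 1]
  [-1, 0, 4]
A Jordan chain for λ = 3 of length 2:
v_1 = (-1, -1, -1)ᵀ
v_2 = (1, 0, 0)ᵀ

Let N = A − (3)·I. We want v_2 with N^2 v_2 = 0 but N^1 v_2 ≠ 0; then v_{j-1} := N · v_j for j = 2, …, 2.

Pick v_2 = (1, 0, 0)ᵀ.
Then v_1 = N · v_2 = (-1, -1, -1)ᵀ.

Sanity check: (A − (3)·I) v_1 = (0, 0, 0)ᵀ = 0. ✓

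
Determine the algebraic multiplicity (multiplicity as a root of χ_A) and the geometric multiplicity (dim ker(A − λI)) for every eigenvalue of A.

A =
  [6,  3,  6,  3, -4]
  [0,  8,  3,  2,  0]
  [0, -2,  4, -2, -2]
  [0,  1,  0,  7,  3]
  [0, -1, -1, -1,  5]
λ = 6: alg = 5, geom = 2

Step 1 — factor the characteristic polynomial to read off the algebraic multiplicities:
  χ_A(x) = (x - 6)^5

Step 2 — compute geometric multiplicities via the rank-nullity identity g(λ) = n − rank(A − λI):
  rank(A − (6)·I) = 3, so dim ker(A − (6)·I) = n − 3 = 2

Summary:
  λ = 6: algebraic multiplicity = 5, geometric multiplicity = 2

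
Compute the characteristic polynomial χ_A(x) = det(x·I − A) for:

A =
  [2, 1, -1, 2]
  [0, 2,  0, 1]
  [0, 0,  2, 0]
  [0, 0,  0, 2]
x^4 - 8*x^3 + 24*x^2 - 32*x + 16

Expanding det(x·I − A) (e.g. by cofactor expansion or by noting that A is similar to its Jordan form J, which has the same characteristic polynomial as A) gives
  χ_A(x) = x^4 - 8*x^3 + 24*x^2 - 32*x + 16
which factors as (x - 2)^4. The eigenvalues (with algebraic multiplicities) are λ = 2 with multiplicity 4.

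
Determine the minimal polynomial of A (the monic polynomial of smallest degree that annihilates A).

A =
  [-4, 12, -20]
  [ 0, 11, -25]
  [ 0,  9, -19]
x^2 + 8*x + 16

The characteristic polynomial is χ_A(x) = (x + 4)^3, so the eigenvalues are known. The minimal polynomial is
  m_A(x) = Π_λ (x − λ)^{k_λ}
where k_λ is the size of the *largest* Jordan block for λ (equivalently, the smallest k with (A − λI)^k v = 0 for every generalised eigenvector v of λ).

  λ = -4: largest Jordan block has size 2, contributing (x + 4)^2

So m_A(x) = (x + 4)^2 = x^2 + 8*x + 16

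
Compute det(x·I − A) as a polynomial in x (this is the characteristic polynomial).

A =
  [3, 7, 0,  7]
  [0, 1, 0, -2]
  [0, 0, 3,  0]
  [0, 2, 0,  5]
x^4 - 12*x^3 + 54*x^2 - 108*x + 81

Expanding det(x·I − A) (e.g. by cofactor expansion or by noting that A is similar to its Jordan form J, which has the same characteristic polynomial as A) gives
  χ_A(x) = x^4 - 12*x^3 + 54*x^2 - 108*x + 81
which factors as (x - 3)^4. The eigenvalues (with algebraic multiplicities) are λ = 3 with multiplicity 4.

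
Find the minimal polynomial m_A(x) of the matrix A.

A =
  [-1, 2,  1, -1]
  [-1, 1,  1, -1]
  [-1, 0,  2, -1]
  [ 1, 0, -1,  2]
x^3 - 3*x^2 + 3*x - 1

The characteristic polynomial is χ_A(x) = (x - 1)^4, so the eigenvalues are known. The minimal polynomial is
  m_A(x) = Π_λ (x − λ)^{k_λ}
where k_λ is the size of the *largest* Jordan block for λ (equivalently, the smallest k with (A − λI)^k v = 0 for every generalised eigenvector v of λ).

  λ = 1: largest Jordan block has size 3, contributing (x − 1)^3

So m_A(x) = (x - 1)^3 = x^3 - 3*x^2 + 3*x - 1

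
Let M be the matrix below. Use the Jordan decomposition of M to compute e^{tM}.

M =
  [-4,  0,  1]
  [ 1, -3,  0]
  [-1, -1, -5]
e^{tM} =
  [-t^2*exp(-4*t)/2 + exp(-4*t), -t^2*exp(-4*t)/2, -t^2*exp(-4*t)/2 + t*exp(-4*t)]
  [t^2*exp(-4*t)/2 + t*exp(-4*t), t^2*exp(-4*t)/2 + t*exp(-4*t) + exp(-4*t), t^2*exp(-4*t)/2]
  [-t*exp(-4*t), -t*exp(-4*t), -t*exp(-4*t) + exp(-4*t)]

Strategy: write M = P · J · P⁻¹ where J is a Jordan canonical form, so e^{tM} = P · e^{tJ} · P⁻¹, and e^{tJ} can be computed block-by-block.

M has Jordan form
J =
  [-4,  1,  0]
  [ 0, -4,  1]
  [ 0,  0, -4]
(up to reordering of blocks).

Per-block formulas:
  For a 3×3 Jordan block J_3(-4): exp(t · J_3(-4)) = e^(-4t)·(I + t·N + (t^2/2)·N^2), where N is the 3×3 nilpotent shift.

After assembling e^{tJ} and conjugating by P, we get:

e^{tM} =
  [-t^2*exp(-4*t)/2 + exp(-4*t), -t^2*exp(-4*t)/2, -t^2*exp(-4*t)/2 + t*exp(-4*t)]
  [t^2*exp(-4*t)/2 + t*exp(-4*t), t^2*exp(-4*t)/2 + t*exp(-4*t) + exp(-4*t), t^2*exp(-4*t)/2]
  [-t*exp(-4*t), -t*exp(-4*t), -t*exp(-4*t) + exp(-4*t)]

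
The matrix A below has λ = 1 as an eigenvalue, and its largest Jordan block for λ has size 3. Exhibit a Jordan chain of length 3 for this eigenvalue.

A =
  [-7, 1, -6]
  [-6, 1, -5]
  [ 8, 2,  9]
A Jordan chain for λ = 1 of length 3:
v_1 = (10, 8, -12)ᵀ
v_2 = (-8, -6, 8)ᵀ
v_3 = (1, 0, 0)ᵀ

Let N = A − (1)·I. We want v_3 with N^3 v_3 = 0 but N^2 v_3 ≠ 0; then v_{j-1} := N · v_j for j = 3, …, 2.

Pick v_3 = (1, 0, 0)ᵀ.
Then v_2 = N · v_3 = (-8, -6, 8)ᵀ.
Then v_1 = N · v_2 = (10, 8, -12)ᵀ.

Sanity check: (A − (1)·I) v_1 = (0, 0, 0)ᵀ = 0. ✓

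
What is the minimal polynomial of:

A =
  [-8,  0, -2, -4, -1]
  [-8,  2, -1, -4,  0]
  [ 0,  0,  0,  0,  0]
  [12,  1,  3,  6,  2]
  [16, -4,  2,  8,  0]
x^3

The characteristic polynomial is χ_A(x) = x^5, so the eigenvalues are known. The minimal polynomial is
  m_A(x) = Π_λ (x − λ)^{k_λ}
where k_λ is the size of the *largest* Jordan block for λ (equivalently, the smallest k with (A − λI)^k v = 0 for every generalised eigenvector v of λ).

  λ = 0: largest Jordan block has size 3, contributing (x − 0)^3

So m_A(x) = x^3 = x^3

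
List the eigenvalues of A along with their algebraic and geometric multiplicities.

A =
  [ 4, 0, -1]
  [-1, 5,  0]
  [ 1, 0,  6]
λ = 5: alg = 3, geom = 1

Step 1 — factor the characteristic polynomial to read off the algebraic multiplicities:
  χ_A(x) = (x - 5)^3

Step 2 — compute geometric multiplicities via the rank-nullity identity g(λ) = n − rank(A − λI):
  rank(A − (5)·I) = 2, so dim ker(A − (5)·I) = n − 2 = 1

Summary:
  λ = 5: algebraic multiplicity = 3, geometric multiplicity = 1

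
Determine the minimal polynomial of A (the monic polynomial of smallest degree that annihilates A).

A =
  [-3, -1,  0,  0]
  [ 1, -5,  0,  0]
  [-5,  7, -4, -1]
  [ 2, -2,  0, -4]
x^2 + 8*x + 16

The characteristic polynomial is χ_A(x) = (x + 4)^4, so the eigenvalues are known. The minimal polynomial is
  m_A(x) = Π_λ (x − λ)^{k_λ}
where k_λ is the size of the *largest* Jordan block for λ (equivalently, the smallest k with (A − λI)^k v = 0 for every generalised eigenvector v of λ).

  λ = -4: largest Jordan block has size 2, contributing (x + 4)^2

So m_A(x) = (x + 4)^2 = x^2 + 8*x + 16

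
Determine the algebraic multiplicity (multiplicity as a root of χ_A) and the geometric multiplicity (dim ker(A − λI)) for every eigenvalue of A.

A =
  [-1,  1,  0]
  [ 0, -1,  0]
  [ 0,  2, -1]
λ = -1: alg = 3, geom = 2

Step 1 — factor the characteristic polynomial to read off the algebraic multiplicities:
  χ_A(x) = (x + 1)^3

Step 2 — compute geometric multiplicities via the rank-nullity identity g(λ) = n − rank(A − λI):
  rank(A − (-1)·I) = 1, so dim ker(A − (-1)·I) = n − 1 = 2

Summary:
  λ = -1: algebraic multiplicity = 3, geometric multiplicity = 2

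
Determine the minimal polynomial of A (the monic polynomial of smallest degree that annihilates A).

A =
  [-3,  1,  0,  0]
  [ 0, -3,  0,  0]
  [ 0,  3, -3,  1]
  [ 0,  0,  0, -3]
x^2 + 6*x + 9

The characteristic polynomial is χ_A(x) = (x + 3)^4, so the eigenvalues are known. The minimal polynomial is
  m_A(x) = Π_λ (x − λ)^{k_λ}
where k_λ is the size of the *largest* Jordan block for λ (equivalently, the smallest k with (A − λI)^k v = 0 for every generalised eigenvector v of λ).

  λ = -3: largest Jordan block has size 2, contributing (x + 3)^2

So m_A(x) = (x + 3)^2 = x^2 + 6*x + 9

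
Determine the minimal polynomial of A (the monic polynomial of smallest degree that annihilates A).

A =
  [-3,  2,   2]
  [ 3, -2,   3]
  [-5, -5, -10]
x^2 + 10*x + 25

The characteristic polynomial is χ_A(x) = (x + 5)^3, so the eigenvalues are known. The minimal polynomial is
  m_A(x) = Π_λ (x − λ)^{k_λ}
where k_λ is the size of the *largest* Jordan block for λ (equivalently, the smallest k with (A − λI)^k v = 0 for every generalised eigenvector v of λ).

  λ = -5: largest Jordan block has size 2, contributing (x + 5)^2

So m_A(x) = (x + 5)^2 = x^2 + 10*x + 25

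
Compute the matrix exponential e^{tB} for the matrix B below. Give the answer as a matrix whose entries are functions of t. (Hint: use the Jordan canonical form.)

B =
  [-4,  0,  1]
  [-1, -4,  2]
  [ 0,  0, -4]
e^{tB} =
  [exp(-4*t), 0, t*exp(-4*t)]
  [-t*exp(-4*t), exp(-4*t), -t^2*exp(-4*t)/2 + 2*t*exp(-4*t)]
  [0, 0, exp(-4*t)]

Strategy: write B = P · J · P⁻¹ where J is a Jordan canonical form, so e^{tB} = P · e^{tJ} · P⁻¹, and e^{tJ} can be computed block-by-block.

B has Jordan form
J =
  [-4,  1,  0]
  [ 0, -4,  1]
  [ 0,  0, -4]
(up to reordering of blocks).

Per-block formulas:
  For a 3×3 Jordan block J_3(-4): exp(t · J_3(-4)) = e^(-4t)·(I + t·N + (t^2/2)·N^2), where N is the 3×3 nilpotent shift.

After assembling e^{tJ} and conjugating by P, we get:

e^{tB} =
  [exp(-4*t), 0, t*exp(-4*t)]
  [-t*exp(-4*t), exp(-4*t), -t^2*exp(-4*t)/2 + 2*t*exp(-4*t)]
  [0, 0, exp(-4*t)]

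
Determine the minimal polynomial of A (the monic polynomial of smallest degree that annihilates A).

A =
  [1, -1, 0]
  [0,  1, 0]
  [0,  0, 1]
x^2 - 2*x + 1

The characteristic polynomial is χ_A(x) = (x - 1)^3, so the eigenvalues are known. The minimal polynomial is
  m_A(x) = Π_λ (x − λ)^{k_λ}
where k_λ is the size of the *largest* Jordan block for λ (equivalently, the smallest k with (A − λI)^k v = 0 for every generalised eigenvector v of λ).

  λ = 1: largest Jordan block has size 2, contributing (x − 1)^2

So m_A(x) = (x - 1)^2 = x^2 - 2*x + 1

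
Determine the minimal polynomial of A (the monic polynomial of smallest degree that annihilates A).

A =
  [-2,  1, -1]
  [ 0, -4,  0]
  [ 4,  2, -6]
x^2 + 8*x + 16

The characteristic polynomial is χ_A(x) = (x + 4)^3, so the eigenvalues are known. The minimal polynomial is
  m_A(x) = Π_λ (x − λ)^{k_λ}
where k_λ is the size of the *largest* Jordan block for λ (equivalently, the smallest k with (A − λI)^k v = 0 for every generalised eigenvector v of λ).

  λ = -4: largest Jordan block has size 2, contributing (x + 4)^2

So m_A(x) = (x + 4)^2 = x^2 + 8*x + 16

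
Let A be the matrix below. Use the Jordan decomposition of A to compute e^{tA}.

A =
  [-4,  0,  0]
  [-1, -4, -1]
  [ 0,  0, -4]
e^{tA} =
  [exp(-4*t), 0, 0]
  [-t*exp(-4*t), exp(-4*t), -t*exp(-4*t)]
  [0, 0, exp(-4*t)]

Strategy: write A = P · J · P⁻¹ where J is a Jordan canonical form, so e^{tA} = P · e^{tJ} · P⁻¹, and e^{tJ} can be computed block-by-block.

A has Jordan form
J =
  [-4,  1,  0]
  [ 0, -4,  0]
  [ 0,  0, -4]
(up to reordering of blocks).

Per-block formulas:
  For a 1×1 block at λ = -4: exp(t · [-4]) = [e^(-4t)].
  For a 2×2 Jordan block J_2(-4): exp(t · J_2(-4)) = e^(-4t)·(I + t·N), where N is the 2×2 nilpotent shift.

After assembling e^{tJ} and conjugating by P, we get:

e^{tA} =
  [exp(-4*t), 0, 0]
  [-t*exp(-4*t), exp(-4*t), -t*exp(-4*t)]
  [0, 0, exp(-4*t)]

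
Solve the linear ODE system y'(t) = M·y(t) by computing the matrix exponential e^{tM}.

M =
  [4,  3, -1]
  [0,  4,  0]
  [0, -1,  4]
e^{tM} =
  [exp(4*t), t^2*exp(4*t)/2 + 3*t*exp(4*t), -t*exp(4*t)]
  [0, exp(4*t), 0]
  [0, -t*exp(4*t), exp(4*t)]

Strategy: write M = P · J · P⁻¹ where J is a Jordan canonical form, so e^{tM} = P · e^{tJ} · P⁻¹, and e^{tJ} can be computed block-by-block.

M has Jordan form
J =
  [4, 1, 0]
  [0, 4, 1]
  [0, 0, 4]
(up to reordering of blocks).

Per-block formulas:
  For a 3×3 Jordan block J_3(4): exp(t · J_3(4)) = e^(4t)·(I + t·N + (t^2/2)·N^2), where N is the 3×3 nilpotent shift.

After assembling e^{tJ} and conjugating by P, we get:

e^{tM} =
  [exp(4*t), t^2*exp(4*t)/2 + 3*t*exp(4*t), -t*exp(4*t)]
  [0, exp(4*t), 0]
  [0, -t*exp(4*t), exp(4*t)]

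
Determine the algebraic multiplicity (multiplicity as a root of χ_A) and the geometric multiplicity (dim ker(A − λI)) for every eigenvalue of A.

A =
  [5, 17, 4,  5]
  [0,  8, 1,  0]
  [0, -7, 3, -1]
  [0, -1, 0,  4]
λ = 5: alg = 4, geom = 2

Step 1 — factor the characteristic polynomial to read off the algebraic multiplicities:
  χ_A(x) = (x - 5)^4

Step 2 — compute geometric multiplicities via the rank-nullity identity g(λ) = n − rank(A − λI):
  rank(A − (5)·I) = 2, so dim ker(A − (5)·I) = n − 2 = 2

Summary:
  λ = 5: algebraic multiplicity = 4, geometric multiplicity = 2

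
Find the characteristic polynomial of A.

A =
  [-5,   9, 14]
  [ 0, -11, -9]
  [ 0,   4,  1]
x^3 + 15*x^2 + 75*x + 125

Expanding det(x·I − A) (e.g. by cofactor expansion or by noting that A is similar to its Jordan form J, which has the same characteristic polynomial as A) gives
  χ_A(x) = x^3 + 15*x^2 + 75*x + 125
which factors as (x + 5)^3. The eigenvalues (with algebraic multiplicities) are λ = -5 with multiplicity 3.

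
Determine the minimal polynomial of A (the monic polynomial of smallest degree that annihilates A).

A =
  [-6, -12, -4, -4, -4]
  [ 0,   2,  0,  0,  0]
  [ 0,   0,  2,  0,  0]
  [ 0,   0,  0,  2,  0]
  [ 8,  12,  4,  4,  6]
x^2 - 4

The characteristic polynomial is χ_A(x) = (x - 2)^4*(x + 2), so the eigenvalues are known. The minimal polynomial is
  m_A(x) = Π_λ (x − λ)^{k_λ}
where k_λ is the size of the *largest* Jordan block for λ (equivalently, the smallest k with (A − λI)^k v = 0 for every generalised eigenvector v of λ).

  λ = -2: largest Jordan block has size 1, contributing (x + 2)
  λ = 2: largest Jordan block has size 1, contributing (x − 2)

So m_A(x) = (x - 2)*(x + 2) = x^2 - 4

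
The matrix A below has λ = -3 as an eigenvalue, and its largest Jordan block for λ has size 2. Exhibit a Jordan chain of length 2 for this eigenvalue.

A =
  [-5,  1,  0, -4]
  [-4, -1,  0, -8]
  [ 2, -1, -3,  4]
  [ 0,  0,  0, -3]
A Jordan chain for λ = -3 of length 2:
v_1 = (-2, -4, 2, 0)ᵀ
v_2 = (1, 0, 0, 0)ᵀ

Let N = A − (-3)·I. We want v_2 with N^2 v_2 = 0 but N^1 v_2 ≠ 0; then v_{j-1} := N · v_j for j = 2, …, 2.

Pick v_2 = (1, 0, 0, 0)ᵀ.
Then v_1 = N · v_2 = (-2, -4, 2, 0)ᵀ.

Sanity check: (A − (-3)·I) v_1 = (0, 0, 0, 0)ᵀ = 0. ✓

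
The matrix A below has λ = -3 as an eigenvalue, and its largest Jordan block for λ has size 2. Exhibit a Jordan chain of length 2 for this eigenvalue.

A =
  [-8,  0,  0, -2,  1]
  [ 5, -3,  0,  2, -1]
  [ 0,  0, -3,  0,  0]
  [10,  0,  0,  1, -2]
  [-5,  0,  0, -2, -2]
A Jordan chain for λ = -3 of length 2:
v_1 = (-5, 5, 0, 10, -5)ᵀ
v_2 = (1, 0, 0, 0, 0)ᵀ

Let N = A − (-3)·I. We want v_2 with N^2 v_2 = 0 but N^1 v_2 ≠ 0; then v_{j-1} := N · v_j for j = 2, …, 2.

Pick v_2 = (1, 0, 0, 0, 0)ᵀ.
Then v_1 = N · v_2 = (-5, 5, 0, 10, -5)ᵀ.

Sanity check: (A − (-3)·I) v_1 = (0, 0, 0, 0, 0)ᵀ = 0. ✓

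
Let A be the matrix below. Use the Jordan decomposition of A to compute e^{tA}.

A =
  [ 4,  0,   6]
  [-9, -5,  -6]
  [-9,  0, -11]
e^{tA} =
  [3*exp(-2*t) - 2*exp(-5*t), 0, 2*exp(-2*t) - 2*exp(-5*t)]
  [-3*exp(-2*t) + 3*exp(-5*t), exp(-5*t), -2*exp(-2*t) + 2*exp(-5*t)]
  [-3*exp(-2*t) + 3*exp(-5*t), 0, -2*exp(-2*t) + 3*exp(-5*t)]

Strategy: write A = P · J · P⁻¹ where J is a Jordan canonical form, so e^{tA} = P · e^{tJ} · P⁻¹, and e^{tJ} can be computed block-by-block.

A has Jordan form
J =
  [-5,  0,  0]
  [ 0, -5,  0]
  [ 0,  0, -2]
(up to reordering of blocks).

Per-block formulas:
  For a 1×1 block at λ = -5: exp(t · [-5]) = [e^(-5t)].
  For a 1×1 block at λ = -2: exp(t · [-2]) = [e^(-2t)].

After assembling e^{tJ} and conjugating by P, we get:

e^{tA} =
  [3*exp(-2*t) - 2*exp(-5*t), 0, 2*exp(-2*t) - 2*exp(-5*t)]
  [-3*exp(-2*t) + 3*exp(-5*t), exp(-5*t), -2*exp(-2*t) + 2*exp(-5*t)]
  [-3*exp(-2*t) + 3*exp(-5*t), 0, -2*exp(-2*t) + 3*exp(-5*t)]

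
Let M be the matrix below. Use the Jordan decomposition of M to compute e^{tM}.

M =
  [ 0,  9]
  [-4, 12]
e^{tM} =
  [-6*t*exp(6*t) + exp(6*t), 9*t*exp(6*t)]
  [-4*t*exp(6*t), 6*t*exp(6*t) + exp(6*t)]

Strategy: write M = P · J · P⁻¹ where J is a Jordan canonical form, so e^{tM} = P · e^{tJ} · P⁻¹, and e^{tJ} can be computed block-by-block.

M has Jordan form
J =
  [6, 1]
  [0, 6]
(up to reordering of blocks).

Per-block formulas:
  For a 2×2 Jordan block J_2(6): exp(t · J_2(6)) = e^(6t)·(I + t·N), where N is the 2×2 nilpotent shift.

After assembling e^{tJ} and conjugating by P, we get:

e^{tM} =
  [-6*t*exp(6*t) + exp(6*t), 9*t*exp(6*t)]
  [-4*t*exp(6*t), 6*t*exp(6*t) + exp(6*t)]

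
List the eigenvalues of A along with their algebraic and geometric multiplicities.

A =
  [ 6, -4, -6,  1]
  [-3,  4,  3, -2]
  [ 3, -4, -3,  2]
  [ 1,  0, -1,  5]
λ = 0: alg = 1, geom = 1; λ = 4: alg = 3, geom = 1

Step 1 — factor the characteristic polynomial to read off the algebraic multiplicities:
  χ_A(x) = x*(x - 4)^3

Step 2 — compute geometric multiplicities via the rank-nullity identity g(λ) = n − rank(A − λI):
  rank(A − (0)·I) = 3, so dim ker(A − (0)·I) = n − 3 = 1
  rank(A − (4)·I) = 3, so dim ker(A − (4)·I) = n − 3 = 1

Summary:
  λ = 0: algebraic multiplicity = 1, geometric multiplicity = 1
  λ = 4: algebraic multiplicity = 3, geometric multiplicity = 1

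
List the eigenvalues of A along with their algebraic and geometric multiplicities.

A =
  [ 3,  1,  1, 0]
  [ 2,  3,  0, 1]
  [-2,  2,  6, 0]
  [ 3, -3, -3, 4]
λ = 4: alg = 4, geom = 2

Step 1 — factor the characteristic polynomial to read off the algebraic multiplicities:
  χ_A(x) = (x - 4)^4

Step 2 — compute geometric multiplicities via the rank-nullity identity g(λ) = n − rank(A − λI):
  rank(A − (4)·I) = 2, so dim ker(A − (4)·I) = n − 2 = 2

Summary:
  λ = 4: algebraic multiplicity = 4, geometric multiplicity = 2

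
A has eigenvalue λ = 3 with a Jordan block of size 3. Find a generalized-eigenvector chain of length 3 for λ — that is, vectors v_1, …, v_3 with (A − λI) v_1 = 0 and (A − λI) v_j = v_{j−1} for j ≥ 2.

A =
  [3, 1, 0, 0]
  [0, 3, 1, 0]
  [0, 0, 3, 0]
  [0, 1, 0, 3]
A Jordan chain for λ = 3 of length 3:
v_1 = (1, 0, 0, 1)ᵀ
v_2 = (0, 1, 0, 0)ᵀ
v_3 = (0, 0, 1, 0)ᵀ

Let N = A − (3)·I. We want v_3 with N^3 v_3 = 0 but N^2 v_3 ≠ 0; then v_{j-1} := N · v_j for j = 3, …, 2.

Pick v_3 = (0, 0, 1, 0)ᵀ.
Then v_2 = N · v_3 = (0, 1, 0, 0)ᵀ.
Then v_1 = N · v_2 = (1, 0, 0, 1)ᵀ.

Sanity check: (A − (3)·I) v_1 = (0, 0, 0, 0)ᵀ = 0. ✓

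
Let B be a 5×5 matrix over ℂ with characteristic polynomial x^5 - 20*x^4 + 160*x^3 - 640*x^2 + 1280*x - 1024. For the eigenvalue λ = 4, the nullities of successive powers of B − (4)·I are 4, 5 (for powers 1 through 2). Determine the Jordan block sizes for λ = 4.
Block sizes for λ = 4: [2, 1, 1, 1]

From the dimensions of kernels of powers, the number of Jordan blocks of size at least j is d_j − d_{j−1} where d_j = dim ker(N^j) (with d_0 = 0). Computing the differences gives [4, 1].
The number of blocks of size exactly k is (#blocks of size ≥ k) − (#blocks of size ≥ k + 1), so the partition is: 3 block(s) of size 1, 1 block(s) of size 2.
In nonincreasing order the block sizes are [2, 1, 1, 1].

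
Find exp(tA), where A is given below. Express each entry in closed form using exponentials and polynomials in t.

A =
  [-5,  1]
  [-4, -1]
e^{tA} =
  [-2*t*exp(-3*t) + exp(-3*t), t*exp(-3*t)]
  [-4*t*exp(-3*t), 2*t*exp(-3*t) + exp(-3*t)]

Strategy: write A = P · J · P⁻¹ where J is a Jordan canonical form, so e^{tA} = P · e^{tJ} · P⁻¹, and e^{tJ} can be computed block-by-block.

A has Jordan form
J =
  [-3,  1]
  [ 0, -3]
(up to reordering of blocks).

Per-block formulas:
  For a 2×2 Jordan block J_2(-3): exp(t · J_2(-3)) = e^(-3t)·(I + t·N), where N is the 2×2 nilpotent shift.

After assembling e^{tJ} and conjugating by P, we get:

e^{tA} =
  [-2*t*exp(-3*t) + exp(-3*t), t*exp(-3*t)]
  [-4*t*exp(-3*t), 2*t*exp(-3*t) + exp(-3*t)]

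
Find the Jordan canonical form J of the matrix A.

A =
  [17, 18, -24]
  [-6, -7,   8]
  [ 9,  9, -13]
J_2(-1) ⊕ J_1(-1)

The characteristic polynomial is
  det(x·I − A) = x^3 + 3*x^2 + 3*x + 1 = (x + 1)^3

Eigenvalues and multiplicities (the geometric multiplicity of λ is n − rank(A − λI), which equals the number of Jordan blocks for λ):
  λ = -1: algebraic multiplicity = 3, geometric multiplicity = 2

Determining the block sizes for each eigenvalue:
  λ = -1: 2 blocks summing to 3 forces exactly one block of size 2 and the rest size 1 → block sizes [2, 1]

Assembling the blocks gives a Jordan form
J =
  [-1,  1,  0]
  [ 0, -1,  0]
  [ 0,  0, -1]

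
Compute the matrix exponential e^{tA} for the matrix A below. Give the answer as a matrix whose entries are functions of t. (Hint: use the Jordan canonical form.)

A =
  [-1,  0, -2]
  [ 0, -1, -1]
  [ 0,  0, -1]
e^{tA} =
  [exp(-t), 0, -2*t*exp(-t)]
  [0, exp(-t), -t*exp(-t)]
  [0, 0, exp(-t)]

Strategy: write A = P · J · P⁻¹ where J is a Jordan canonical form, so e^{tA} = P · e^{tJ} · P⁻¹, and e^{tJ} can be computed block-by-block.

A has Jordan form
J =
  [-1,  1,  0]
  [ 0, -1,  0]
  [ 0,  0, -1]
(up to reordering of blocks).

Per-block formulas:
  For a 2×2 Jordan block J_2(-1): exp(t · J_2(-1)) = e^(-1t)·(I + t·N), where N is the 2×2 nilpotent shift.
  For a 1×1 block at λ = -1: exp(t · [-1]) = [e^(-1t)].

After assembling e^{tJ} and conjugating by P, we get:

e^{tA} =
  [exp(-t), 0, -2*t*exp(-t)]
  [0, exp(-t), -t*exp(-t)]
  [0, 0, exp(-t)]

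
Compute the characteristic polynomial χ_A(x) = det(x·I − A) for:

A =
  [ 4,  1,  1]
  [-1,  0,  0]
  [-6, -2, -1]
x^3 - 3*x^2 + 3*x - 1

Expanding det(x·I − A) (e.g. by cofactor expansion or by noting that A is similar to its Jordan form J, which has the same characteristic polynomial as A) gives
  χ_A(x) = x^3 - 3*x^2 + 3*x - 1
which factors as (x - 1)^3. The eigenvalues (with algebraic multiplicities) are λ = 1 with multiplicity 3.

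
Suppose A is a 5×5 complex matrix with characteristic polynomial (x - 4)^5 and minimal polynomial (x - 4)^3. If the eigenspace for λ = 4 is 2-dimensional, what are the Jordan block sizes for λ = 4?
Block sizes for λ = 4: [3, 2]

Step 1 — from the characteristic polynomial, algebraic multiplicity of λ = 4 is 5. From dim ker(A − (4)·I) = 2, there are exactly 2 Jordan blocks for λ = 4.
Step 2 — from the minimal polynomial, the factor (x − 4)^3 tells us the largest block for λ = 4 has size 3.
Step 3 — with total size 5, 2 blocks, and largest block 3, the block sizes (in nonincreasing order) are [3, 2].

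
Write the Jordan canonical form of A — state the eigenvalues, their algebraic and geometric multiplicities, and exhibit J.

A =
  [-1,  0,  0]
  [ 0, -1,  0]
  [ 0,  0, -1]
J_1(-1) ⊕ J_1(-1) ⊕ J_1(-1)

The characteristic polynomial is
  det(x·I − A) = x^3 + 3*x^2 + 3*x + 1 = (x + 1)^3

Eigenvalues and multiplicities (the geometric multiplicity of λ is n − rank(A − λI), which equals the number of Jordan blocks for λ):
  λ = -1: algebraic multiplicity = 3, geometric multiplicity = 3

Determining the block sizes for each eigenvalue:
  λ = -1: gm = am = 3, so every block has size 1 → block sizes [1, 1, 1]

Assembling the blocks gives a Jordan form
J =
  [-1,  0,  0]
  [ 0, -1,  0]
  [ 0,  0, -1]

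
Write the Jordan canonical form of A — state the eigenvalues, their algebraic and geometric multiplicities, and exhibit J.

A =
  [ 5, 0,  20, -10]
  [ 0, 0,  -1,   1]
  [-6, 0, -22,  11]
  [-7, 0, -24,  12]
J_1(-5) ⊕ J_3(0)

The characteristic polynomial is
  det(x·I − A) = x^4 + 5*x^3 = x^3*(x + 5)

Eigenvalues and multiplicities (the geometric multiplicity of λ is n − rank(A − λI), which equals the number of Jordan blocks for λ):
  λ = -5: algebraic multiplicity = 1, geometric multiplicity = 1
  λ = 0: algebraic multiplicity = 3, geometric multiplicity = 1

Determining the block sizes for each eigenvalue:
  λ = -5: one block (gm = 1), so the single block has size am = 1 → block sizes [1]
  λ = 0: one block (gm = 1), so the single block has size am = 3 → block sizes [3]

Assembling the blocks gives a Jordan form
J =
  [-5, 0, 0, 0]
  [ 0, 0, 1, 0]
  [ 0, 0, 0, 1]
  [ 0, 0, 0, 0]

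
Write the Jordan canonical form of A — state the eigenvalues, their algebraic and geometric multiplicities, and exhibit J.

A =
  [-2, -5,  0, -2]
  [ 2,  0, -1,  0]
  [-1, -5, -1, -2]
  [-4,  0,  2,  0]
J_3(-1) ⊕ J_1(0)

The characteristic polynomial is
  det(x·I − A) = x^4 + 3*x^3 + 3*x^2 + x = x*(x + 1)^3

Eigenvalues and multiplicities (the geometric multiplicity of λ is n − rank(A − λI), which equals the number of Jordan blocks for λ):
  λ = -1: algebraic multiplicity = 3, geometric multiplicity = 1
  λ = 0: algebraic multiplicity = 1, geometric multiplicity = 1

Determining the block sizes for each eigenvalue:
  λ = -1: one block (gm = 1), so the single block has size am = 3 → block sizes [3]
  λ = 0: one block (gm = 1), so the single block has size am = 1 → block sizes [1]

Assembling the blocks gives a Jordan form
J =
  [-1,  1,  0, 0]
  [ 0, -1,  1, 0]
  [ 0,  0, -1, 0]
  [ 0,  0,  0, 0]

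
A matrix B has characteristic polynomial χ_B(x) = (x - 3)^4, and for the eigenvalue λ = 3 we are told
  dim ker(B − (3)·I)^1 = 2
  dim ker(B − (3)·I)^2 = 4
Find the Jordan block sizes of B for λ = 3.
Block sizes for λ = 3: [2, 2]

From the dimensions of kernels of powers, the number of Jordan blocks of size at least j is d_j − d_{j−1} where d_j = dim ker(N^j) (with d_0 = 0). Computing the differences gives [2, 2].
The number of blocks of size exactly k is (#blocks of size ≥ k) − (#blocks of size ≥ k + 1), so the partition is: 2 block(s) of size 2.
In nonincreasing order the block sizes are [2, 2].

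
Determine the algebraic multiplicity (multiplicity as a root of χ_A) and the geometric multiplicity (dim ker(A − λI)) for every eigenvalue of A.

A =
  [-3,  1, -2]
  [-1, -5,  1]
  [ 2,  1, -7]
λ = -5: alg = 3, geom = 1

Step 1 — factor the characteristic polynomial to read off the algebraic multiplicities:
  χ_A(x) = (x + 5)^3

Step 2 — compute geometric multiplicities via the rank-nullity identity g(λ) = n − rank(A − λI):
  rank(A − (-5)·I) = 2, so dim ker(A − (-5)·I) = n − 2 = 1

Summary:
  λ = -5: algebraic multiplicity = 3, geometric multiplicity = 1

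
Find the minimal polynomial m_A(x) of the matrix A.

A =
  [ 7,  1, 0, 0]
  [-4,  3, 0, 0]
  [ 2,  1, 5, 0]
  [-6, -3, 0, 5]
x^2 - 10*x + 25

The characteristic polynomial is χ_A(x) = (x - 5)^4, so the eigenvalues are known. The minimal polynomial is
  m_A(x) = Π_λ (x − λ)^{k_λ}
where k_λ is the size of the *largest* Jordan block for λ (equivalently, the smallest k with (A − λI)^k v = 0 for every generalised eigenvector v of λ).

  λ = 5: largest Jordan block has size 2, contributing (x − 5)^2

So m_A(x) = (x - 5)^2 = x^2 - 10*x + 25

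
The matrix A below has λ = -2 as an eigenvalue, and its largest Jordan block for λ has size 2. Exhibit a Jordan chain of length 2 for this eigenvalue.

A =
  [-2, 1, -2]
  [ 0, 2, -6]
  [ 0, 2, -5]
A Jordan chain for λ = -2 of length 2:
v_1 = (-1, 0, 0)ᵀ
v_2 = (0, 3, 2)ᵀ

Let N = A − (-2)·I. We want v_2 with N^2 v_2 = 0 but N^1 v_2 ≠ 0; then v_{j-1} := N · v_j for j = 2, …, 2.

Pick v_2 = (0, 3, 2)ᵀ.
Then v_1 = N · v_2 = (-1, 0, 0)ᵀ.

Sanity check: (A − (-2)·I) v_1 = (0, 0, 0)ᵀ = 0. ✓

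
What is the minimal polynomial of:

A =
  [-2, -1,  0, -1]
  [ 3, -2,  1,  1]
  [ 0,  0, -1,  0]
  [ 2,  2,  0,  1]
x^3 + 3*x^2 + 3*x + 1

The characteristic polynomial is χ_A(x) = (x + 1)^4, so the eigenvalues are known. The minimal polynomial is
  m_A(x) = Π_λ (x − λ)^{k_λ}
where k_λ is the size of the *largest* Jordan block for λ (equivalently, the smallest k with (A − λI)^k v = 0 for every generalised eigenvector v of λ).

  λ = -1: largest Jordan block has size 3, contributing (x + 1)^3

So m_A(x) = (x + 1)^3 = x^3 + 3*x^2 + 3*x + 1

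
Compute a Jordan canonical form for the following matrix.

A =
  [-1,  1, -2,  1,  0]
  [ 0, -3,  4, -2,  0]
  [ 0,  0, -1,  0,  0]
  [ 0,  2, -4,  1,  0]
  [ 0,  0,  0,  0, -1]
J_2(-1) ⊕ J_1(-1) ⊕ J_1(-1) ⊕ J_1(-1)

The characteristic polynomial is
  det(x·I − A) = x^5 + 5*x^4 + 10*x^3 + 10*x^2 + 5*x + 1 = (x + 1)^5

Eigenvalues and multiplicities (the geometric multiplicity of λ is n − rank(A − λI), which equals the number of Jordan blocks for λ):
  λ = -1: algebraic multiplicity = 5, geometric multiplicity = 4

Determining the block sizes for each eigenvalue:
  λ = -1: 4 blocks summing to 5 forces exactly one block of size 2 and the rest size 1 → block sizes [2, 1, 1, 1]

Assembling the blocks gives a Jordan form
J =
  [-1,  1,  0,  0,  0]
  [ 0, -1,  0,  0,  0]
  [ 0,  0, -1,  0,  0]
  [ 0,  0,  0, -1,  0]
  [ 0,  0,  0,  0, -1]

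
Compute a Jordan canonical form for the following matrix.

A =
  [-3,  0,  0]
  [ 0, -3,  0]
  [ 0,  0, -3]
J_1(-3) ⊕ J_1(-3) ⊕ J_1(-3)

The characteristic polynomial is
  det(x·I − A) = x^3 + 9*x^2 + 27*x + 27 = (x + 3)^3

Eigenvalues and multiplicities (the geometric multiplicity of λ is n − rank(A − λI), which equals the number of Jordan blocks for λ):
  λ = -3: algebraic multiplicity = 3, geometric multiplicity = 3

Determining the block sizes for each eigenvalue:
  λ = -3: gm = am = 3, so every block has size 1 → block sizes [1, 1, 1]

Assembling the blocks gives a Jordan form
J =
  [-3,  0,  0]
  [ 0, -3,  0]
  [ 0,  0, -3]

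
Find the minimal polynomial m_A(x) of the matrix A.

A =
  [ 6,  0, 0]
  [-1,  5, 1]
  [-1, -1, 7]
x^2 - 12*x + 36

The characteristic polynomial is χ_A(x) = (x - 6)^3, so the eigenvalues are known. The minimal polynomial is
  m_A(x) = Π_λ (x − λ)^{k_λ}
where k_λ is the size of the *largest* Jordan block for λ (equivalently, the smallest k with (A − λI)^k v = 0 for every generalised eigenvector v of λ).

  λ = 6: largest Jordan block has size 2, contributing (x − 6)^2

So m_A(x) = (x - 6)^2 = x^2 - 12*x + 36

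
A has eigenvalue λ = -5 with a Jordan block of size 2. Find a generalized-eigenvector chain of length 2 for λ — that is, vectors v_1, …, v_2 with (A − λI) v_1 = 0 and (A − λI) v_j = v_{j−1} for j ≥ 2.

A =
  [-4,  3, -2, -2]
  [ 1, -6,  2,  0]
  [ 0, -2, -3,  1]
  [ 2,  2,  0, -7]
A Jordan chain for λ = -5 of length 2:
v_1 = (1, 1, 0, 2)ᵀ
v_2 = (1, 0, 0, 0)ᵀ

Let N = A − (-5)·I. We want v_2 with N^2 v_2 = 0 but N^1 v_2 ≠ 0; then v_{j-1} := N · v_j for j = 2, …, 2.

Pick v_2 = (1, 0, 0, 0)ᵀ.
Then v_1 = N · v_2 = (1, 1, 0, 2)ᵀ.

Sanity check: (A − (-5)·I) v_1 = (0, 0, 0, 0)ᵀ = 0. ✓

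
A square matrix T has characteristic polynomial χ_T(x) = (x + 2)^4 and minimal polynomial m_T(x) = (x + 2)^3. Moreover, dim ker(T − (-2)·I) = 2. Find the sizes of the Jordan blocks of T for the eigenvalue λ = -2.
Block sizes for λ = -2: [3, 1]

Step 1 — from the characteristic polynomial, algebraic multiplicity of λ = -2 is 4. From dim ker(T − (-2)·I) = 2, there are exactly 2 Jordan blocks for λ = -2.
Step 2 — from the minimal polynomial, the factor (x + 2)^3 tells us the largest block for λ = -2 has size 3.
Step 3 — with total size 4, 2 blocks, and largest block 3, the block sizes (in nonincreasing order) are [3, 1].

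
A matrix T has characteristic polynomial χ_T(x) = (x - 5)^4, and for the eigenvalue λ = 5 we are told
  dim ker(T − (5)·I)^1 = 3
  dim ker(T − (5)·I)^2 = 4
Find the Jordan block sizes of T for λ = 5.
Block sizes for λ = 5: [2, 1, 1]

From the dimensions of kernels of powers, the number of Jordan blocks of size at least j is d_j − d_{j−1} where d_j = dim ker(N^j) (with d_0 = 0). Computing the differences gives [3, 1].
The number of blocks of size exactly k is (#blocks of size ≥ k) − (#blocks of size ≥ k + 1), so the partition is: 2 block(s) of size 1, 1 block(s) of size 2.
In nonincreasing order the block sizes are [2, 1, 1].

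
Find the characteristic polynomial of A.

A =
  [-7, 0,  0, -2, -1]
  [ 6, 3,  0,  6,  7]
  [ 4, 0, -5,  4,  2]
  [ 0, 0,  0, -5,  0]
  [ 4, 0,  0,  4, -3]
x^5 + 17*x^4 + 90*x^3 + 50*x^2 - 875*x - 1875

Expanding det(x·I − A) (e.g. by cofactor expansion or by noting that A is similar to its Jordan form J, which has the same characteristic polynomial as A) gives
  χ_A(x) = x^5 + 17*x^4 + 90*x^3 + 50*x^2 - 875*x - 1875
which factors as (x - 3)*(x + 5)^4. The eigenvalues (with algebraic multiplicities) are λ = -5 with multiplicity 4, λ = 3 with multiplicity 1.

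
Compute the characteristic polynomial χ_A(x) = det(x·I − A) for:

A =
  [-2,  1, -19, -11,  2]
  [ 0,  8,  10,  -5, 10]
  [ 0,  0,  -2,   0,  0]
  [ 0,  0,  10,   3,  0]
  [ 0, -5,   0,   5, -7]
x^5 - 15*x^3 - 10*x^2 + 60*x + 72

Expanding det(x·I − A) (e.g. by cofactor expansion or by noting that A is similar to its Jordan form J, which has the same characteristic polynomial as A) gives
  χ_A(x) = x^5 - 15*x^3 - 10*x^2 + 60*x + 72
which factors as (x - 3)^2*(x + 2)^3. The eigenvalues (with algebraic multiplicities) are λ = -2 with multiplicity 3, λ = 3 with multiplicity 2.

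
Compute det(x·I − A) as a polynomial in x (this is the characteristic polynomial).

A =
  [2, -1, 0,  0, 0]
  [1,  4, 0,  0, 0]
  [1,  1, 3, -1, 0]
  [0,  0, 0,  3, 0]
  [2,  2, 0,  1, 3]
x^5 - 15*x^4 + 90*x^3 - 270*x^2 + 405*x - 243

Expanding det(x·I − A) (e.g. by cofactor expansion or by noting that A is similar to its Jordan form J, which has the same characteristic polynomial as A) gives
  χ_A(x) = x^5 - 15*x^4 + 90*x^3 - 270*x^2 + 405*x - 243
which factors as (x - 3)^5. The eigenvalues (with algebraic multiplicities) are λ = 3 with multiplicity 5.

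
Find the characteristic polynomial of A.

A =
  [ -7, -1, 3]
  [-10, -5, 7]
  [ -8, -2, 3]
x^3 + 9*x^2 + 27*x + 27

Expanding det(x·I − A) (e.g. by cofactor expansion or by noting that A is similar to its Jordan form J, which has the same characteristic polynomial as A) gives
  χ_A(x) = x^3 + 9*x^2 + 27*x + 27
which factors as (x + 3)^3. The eigenvalues (with algebraic multiplicities) are λ = -3 with multiplicity 3.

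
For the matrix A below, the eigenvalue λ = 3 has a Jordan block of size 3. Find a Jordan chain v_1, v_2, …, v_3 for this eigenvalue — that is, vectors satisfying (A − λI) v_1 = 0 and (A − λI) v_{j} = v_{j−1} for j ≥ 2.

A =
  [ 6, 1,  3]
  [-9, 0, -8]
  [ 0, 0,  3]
A Jordan chain for λ = 3 of length 3:
v_1 = (1, -3, 0)ᵀ
v_2 = (3, -8, 0)ᵀ
v_3 = (0, 0, 1)ᵀ

Let N = A − (3)·I. We want v_3 with N^3 v_3 = 0 but N^2 v_3 ≠ 0; then v_{j-1} := N · v_j for j = 3, …, 2.

Pick v_3 = (0, 0, 1)ᵀ.
Then v_2 = N · v_3 = (3, -8, 0)ᵀ.
Then v_1 = N · v_2 = (1, -3, 0)ᵀ.

Sanity check: (A − (3)·I) v_1 = (0, 0, 0)ᵀ = 0. ✓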